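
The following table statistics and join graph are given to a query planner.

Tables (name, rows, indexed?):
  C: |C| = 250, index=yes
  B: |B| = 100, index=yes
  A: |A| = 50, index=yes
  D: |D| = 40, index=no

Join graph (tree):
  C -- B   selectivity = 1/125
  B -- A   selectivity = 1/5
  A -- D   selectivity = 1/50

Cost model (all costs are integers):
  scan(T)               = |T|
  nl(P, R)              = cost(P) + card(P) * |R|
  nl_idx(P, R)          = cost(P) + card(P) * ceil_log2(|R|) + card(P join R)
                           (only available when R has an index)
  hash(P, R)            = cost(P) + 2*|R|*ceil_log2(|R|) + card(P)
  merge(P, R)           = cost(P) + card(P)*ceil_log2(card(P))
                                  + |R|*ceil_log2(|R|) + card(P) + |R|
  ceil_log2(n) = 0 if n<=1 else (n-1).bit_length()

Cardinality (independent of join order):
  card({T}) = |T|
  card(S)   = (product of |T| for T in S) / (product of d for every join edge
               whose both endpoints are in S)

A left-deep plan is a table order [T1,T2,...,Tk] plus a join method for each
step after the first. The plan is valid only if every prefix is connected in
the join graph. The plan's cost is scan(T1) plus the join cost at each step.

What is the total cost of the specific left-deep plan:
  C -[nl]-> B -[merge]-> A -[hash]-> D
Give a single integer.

step 1: scan C: cost=250, card=250
step 2: join B via nl
    card(P join B) = 250*100/(125) = 200
    cost = 250 + 250*100 = 25250
step 3: join A via merge
    card(P join A) = 200*50/(5) = 2000
    cost = 25250 + 200*8 + 50*6 + 200 + 50 = 27400
step 4: join D via hash
    card(P join D) = 2000*40/(50) = 1600
    cost = 27400 + 2*40*6 + 2000 = 29880

29880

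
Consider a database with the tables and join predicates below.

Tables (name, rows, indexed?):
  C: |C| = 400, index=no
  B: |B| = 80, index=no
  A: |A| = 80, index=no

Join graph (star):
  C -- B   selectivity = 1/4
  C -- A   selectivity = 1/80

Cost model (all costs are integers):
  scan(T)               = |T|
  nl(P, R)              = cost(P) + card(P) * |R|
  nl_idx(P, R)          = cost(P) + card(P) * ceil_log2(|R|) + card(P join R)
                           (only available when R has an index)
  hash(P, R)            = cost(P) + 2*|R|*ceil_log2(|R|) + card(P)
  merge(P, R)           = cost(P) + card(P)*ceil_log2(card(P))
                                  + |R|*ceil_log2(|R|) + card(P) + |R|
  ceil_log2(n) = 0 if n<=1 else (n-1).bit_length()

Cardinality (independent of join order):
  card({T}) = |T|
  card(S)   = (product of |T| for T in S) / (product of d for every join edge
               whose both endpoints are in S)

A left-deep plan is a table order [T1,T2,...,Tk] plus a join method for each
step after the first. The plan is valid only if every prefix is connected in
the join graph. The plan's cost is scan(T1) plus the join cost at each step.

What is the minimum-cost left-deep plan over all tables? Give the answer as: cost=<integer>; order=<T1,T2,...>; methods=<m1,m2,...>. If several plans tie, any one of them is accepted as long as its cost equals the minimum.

Selinger DP (subsets sized 1..n):
  {C}: scan cost=400, card=400
  {B}: scan cost=80, card=80
  {A}: scan cost=80, card=80
  {BC}: card=8000; try (B,hash)→1920, (C,merge)→4720, (B,merge)→5040, (C,hash)→7360, (C,nl)→32080, (B,nl)→32400; best=1920 via (B,hash)
  {AC}: card=400; try (A,hash)→1920, (C,merge)→4720, (A,merge)→5040, (C,hash)→7360, (C,nl)→32080, (A,nl)→32400; best=1920 via (A,hash)
  {ABC}: card=8000; try (B,hash)→3440, (B,merge)→6560, (A,hash)→11040, (B,nl)→33920, (A,merge)→114560, (A,nl)→641920; best=3440 via (B,hash)

cost=3440; order=C,A,B; methods=hash,hash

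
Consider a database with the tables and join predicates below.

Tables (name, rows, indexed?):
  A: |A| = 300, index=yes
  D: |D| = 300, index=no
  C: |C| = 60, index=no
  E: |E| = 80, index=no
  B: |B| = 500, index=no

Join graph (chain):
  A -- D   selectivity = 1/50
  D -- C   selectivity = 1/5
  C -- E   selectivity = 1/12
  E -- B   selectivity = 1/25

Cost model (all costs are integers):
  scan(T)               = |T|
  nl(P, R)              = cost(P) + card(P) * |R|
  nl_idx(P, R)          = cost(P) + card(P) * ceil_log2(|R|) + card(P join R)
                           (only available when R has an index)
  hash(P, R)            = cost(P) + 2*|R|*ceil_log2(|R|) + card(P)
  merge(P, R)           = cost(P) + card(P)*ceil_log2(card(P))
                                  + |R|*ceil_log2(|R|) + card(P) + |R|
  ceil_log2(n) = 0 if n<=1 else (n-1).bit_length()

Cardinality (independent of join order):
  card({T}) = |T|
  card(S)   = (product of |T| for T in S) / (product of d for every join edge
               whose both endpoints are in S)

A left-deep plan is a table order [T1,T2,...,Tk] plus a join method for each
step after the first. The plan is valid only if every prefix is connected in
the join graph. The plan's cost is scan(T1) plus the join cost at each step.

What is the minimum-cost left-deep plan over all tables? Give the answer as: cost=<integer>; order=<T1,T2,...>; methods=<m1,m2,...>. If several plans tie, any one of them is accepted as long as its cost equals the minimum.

Selinger DP (subsets sized 1..n):
  {A}: scan cost=300, card=300
  {D}: scan cost=300, card=300
  {C}: scan cost=60, card=60
  {E}: scan cost=80, card=80
  {B}: scan cost=500, card=500
  {AD}: card=1800; try (A,nl_idx)→4800, (D,hash)→6000, (A,hash)→6000, (D,merge)→6300, (A,merge)→6300, (D,nl)→90300 …(+1); best=4800 via (A,nl_idx)
  {CD}: card=3600; try (C,hash)→1320, (D,merge)→3480, (C,merge)→3720, (D,hash)→5520, (D,nl)→18060, (C,nl)→18300; best=1320 via (C,hash)
  {CE}: card=400; try (C,hash)→880, (E,merge)→1120, (C,merge)→1140, (E,hash)→1240, (E,nl)→4860, (C,nl)→4880; best=880 via (C,hash)
  {BE}: card=1600; try (E,hash)→2120, (B,merge)→5720, (E,merge)→6140, (B,hash)→9160, (B,nl)→40080, (E,nl)→40500; best=2120 via (E,hash)
  {ACD}: card=21600; try (C,hash)→7320, (A,hash)→10320, (C,merge)→26820, (A,merge)→51120, (A,nl_idx)→55320, (C,nl)→112800 …(+1); best=7320 via (C,hash)
  {CDE}: card=24000; try (E,hash)→6040, (D,hash)→6680, (D,merge)→7880, (E,merge)→48760, (D,nl)→120880, (E,nl)→289320; best=6040 via (E,hash)
  {BCE}: card=8000; try (C,hash)→4440, (B,merge)→9880, (B,hash)→10280, (C,merge)→21740, (C,nl)→98120, (B,nl)→200880; best=4440 via (C,hash)
  {ACDE}: card=144000; try (E,hash)→30040, (A,hash)→35440, (E,merge)→353560, (A,nl_idx)→366040, (A,merge)→393040, (E,nl)→1735320 …(+1); best=30040 via (E,hash)
  {BCDE}: card=480000; try (D,hash)→17840, (B,hash)→39040, (D,merge)→119440, (B,merge)→395040, (D,nl)→2404440, (B,nl)→12006040; best=17840 via (D,hash)
  {ABCDE}: card=2880000; try (B,hash)→183040, (A,hash)→503240, (B,merge)→2771040, (A,nl_idx)→7217840, (A,merge)→9620840, (B,nl)→72030040 …(+1); best=183040 via (B,hash)

cost=183040; order=D,A,C,E,B; methods=nl_idx,hash,hash,hash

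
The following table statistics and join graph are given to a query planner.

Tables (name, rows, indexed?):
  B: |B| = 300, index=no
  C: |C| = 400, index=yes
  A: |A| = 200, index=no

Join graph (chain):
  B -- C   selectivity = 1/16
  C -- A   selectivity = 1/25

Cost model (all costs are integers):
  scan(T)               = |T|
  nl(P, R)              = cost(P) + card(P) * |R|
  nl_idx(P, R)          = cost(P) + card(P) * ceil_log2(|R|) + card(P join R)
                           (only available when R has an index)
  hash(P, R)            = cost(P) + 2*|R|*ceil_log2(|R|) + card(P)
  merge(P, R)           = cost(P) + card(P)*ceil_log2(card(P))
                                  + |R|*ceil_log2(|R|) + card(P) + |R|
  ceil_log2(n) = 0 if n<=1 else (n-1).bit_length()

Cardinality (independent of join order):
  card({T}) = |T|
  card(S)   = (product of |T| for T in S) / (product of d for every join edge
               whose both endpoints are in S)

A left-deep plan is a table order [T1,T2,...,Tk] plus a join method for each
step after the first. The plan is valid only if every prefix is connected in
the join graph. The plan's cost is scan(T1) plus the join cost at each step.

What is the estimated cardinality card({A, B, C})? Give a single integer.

Tables in S: A(200), B(300), C(400)
Edges inside S: B-C(d=16), C-A(d=25)
numerator = 200 * 300 * 400 = 24000000
denominator = 16 * 25 = 400
card(S) = 24000000 / 400 = 60000

60000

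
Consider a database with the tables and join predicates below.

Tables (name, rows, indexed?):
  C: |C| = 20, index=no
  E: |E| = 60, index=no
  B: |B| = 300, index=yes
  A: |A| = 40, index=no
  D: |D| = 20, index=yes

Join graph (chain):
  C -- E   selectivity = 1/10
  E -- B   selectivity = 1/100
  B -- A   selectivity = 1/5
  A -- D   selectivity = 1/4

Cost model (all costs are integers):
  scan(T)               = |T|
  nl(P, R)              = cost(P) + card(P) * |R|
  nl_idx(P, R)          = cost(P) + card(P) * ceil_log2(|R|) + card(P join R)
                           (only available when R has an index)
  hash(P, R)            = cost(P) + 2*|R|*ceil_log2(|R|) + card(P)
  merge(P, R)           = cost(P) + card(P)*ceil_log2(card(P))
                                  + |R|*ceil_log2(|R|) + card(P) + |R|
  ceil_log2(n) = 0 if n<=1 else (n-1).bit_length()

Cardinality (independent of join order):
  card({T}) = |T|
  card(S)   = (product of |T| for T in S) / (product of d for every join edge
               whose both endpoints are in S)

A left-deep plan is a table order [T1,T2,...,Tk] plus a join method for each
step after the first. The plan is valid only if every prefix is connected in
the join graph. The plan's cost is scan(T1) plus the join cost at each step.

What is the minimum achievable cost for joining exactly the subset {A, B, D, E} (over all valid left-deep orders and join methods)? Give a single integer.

Selinger DP over subsets of {A,B,D,E}:
  {E}: scan cost=60, card=60
  {B}: scan cost=300, card=300
  {A}: scan cost=40, card=40
  {D}: scan cost=20, card=20
  {BE}: card=180; try (B,nl_idx)→780, (E,hash)→1320, (B,merge)→3480, (E,merge)→3720, (B,hash)→5520, (B,nl)→18060 …(+1); best=780 via (B,nl_idx)
  {AB}: card=2400; try (A,hash)→1080, (B,nl_idx)→2800, (B,merge)→3320, (A,merge)→3580, (B,hash)→5480, (B,nl)→12040 …(+1); best=1080 via (A,hash)
  {AD}: card=200; try (D,hash)→280, (A,merge)→420, (D,merge)→440, (D,nl_idx)→440, (A,hash)→520, (A,nl)→820 …(+1); best=280 via (D,hash)
  {ABE}: card=1440; try (A,hash)→1440, (A,merge)→2680, (E,hash)→4200, (A,nl)→7980, (E,merge)→32700, (E,nl)→145080; best=1440 via (A,hash)
  {ABD}: card=12000; try (D,hash)→3680, (B,merge)→5080, (B,hash)→5880, (B,nl_idx)→14080, (D,nl_idx)→25080, (D,merge)→32400 …(+2); best=3680 via (D,hash)
  {ABDE}: card=7200; try (D,hash)→3080, (D,nl_idx)→15840, (E,hash)→16400, (D,merge)→18840, (D,nl)→30240, (E,merge)→184100 …(+1); best=3080 via (D,hash)

3080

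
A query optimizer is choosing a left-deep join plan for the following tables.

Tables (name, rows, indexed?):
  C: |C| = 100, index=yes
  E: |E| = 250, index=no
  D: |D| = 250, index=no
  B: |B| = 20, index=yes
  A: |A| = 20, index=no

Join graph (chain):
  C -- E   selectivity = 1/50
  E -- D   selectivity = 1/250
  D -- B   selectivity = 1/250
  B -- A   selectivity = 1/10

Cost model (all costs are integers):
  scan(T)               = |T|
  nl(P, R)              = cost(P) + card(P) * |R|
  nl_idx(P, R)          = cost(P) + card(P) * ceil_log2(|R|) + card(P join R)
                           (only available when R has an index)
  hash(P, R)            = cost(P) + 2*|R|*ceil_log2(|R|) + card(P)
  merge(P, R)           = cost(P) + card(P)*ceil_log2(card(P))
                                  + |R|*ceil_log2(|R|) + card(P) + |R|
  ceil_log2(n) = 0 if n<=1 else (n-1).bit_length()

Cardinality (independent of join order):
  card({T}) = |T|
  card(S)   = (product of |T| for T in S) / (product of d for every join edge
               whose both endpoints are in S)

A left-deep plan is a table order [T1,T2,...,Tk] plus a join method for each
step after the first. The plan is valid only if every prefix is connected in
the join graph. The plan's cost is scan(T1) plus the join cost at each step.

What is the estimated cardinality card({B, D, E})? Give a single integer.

Tables in S: B(20), D(250), E(250)
Edges inside S: E-D(d=250), D-B(d=250)
numerator = 20 * 250 * 250 = 1250000
denominator = 250 * 250 = 62500
card(S) = 1250000 / 62500 = 20

20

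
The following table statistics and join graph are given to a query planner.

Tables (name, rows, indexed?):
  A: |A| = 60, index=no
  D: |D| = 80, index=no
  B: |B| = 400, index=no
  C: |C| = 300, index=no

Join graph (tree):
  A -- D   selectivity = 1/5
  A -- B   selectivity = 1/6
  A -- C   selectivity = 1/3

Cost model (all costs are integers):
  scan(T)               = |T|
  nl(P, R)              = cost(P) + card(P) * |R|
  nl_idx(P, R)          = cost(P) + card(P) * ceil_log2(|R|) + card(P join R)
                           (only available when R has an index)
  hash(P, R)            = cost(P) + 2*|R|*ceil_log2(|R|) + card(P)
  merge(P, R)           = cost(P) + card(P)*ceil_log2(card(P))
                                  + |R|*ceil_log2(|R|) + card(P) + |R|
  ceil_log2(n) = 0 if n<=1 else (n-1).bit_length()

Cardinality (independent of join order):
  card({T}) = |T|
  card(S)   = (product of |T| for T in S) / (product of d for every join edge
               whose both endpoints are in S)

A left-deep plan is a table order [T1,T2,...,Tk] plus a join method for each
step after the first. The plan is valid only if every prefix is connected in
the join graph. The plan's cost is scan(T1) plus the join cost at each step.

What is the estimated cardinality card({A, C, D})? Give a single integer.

Tables in S: A(60), C(300), D(80)
Edges inside S: A-D(d=5), A-C(d=3)
numerator = 60 * 300 * 80 = 1440000
denominator = 5 * 3 = 15
card(S) = 1440000 / 15 = 96000

96000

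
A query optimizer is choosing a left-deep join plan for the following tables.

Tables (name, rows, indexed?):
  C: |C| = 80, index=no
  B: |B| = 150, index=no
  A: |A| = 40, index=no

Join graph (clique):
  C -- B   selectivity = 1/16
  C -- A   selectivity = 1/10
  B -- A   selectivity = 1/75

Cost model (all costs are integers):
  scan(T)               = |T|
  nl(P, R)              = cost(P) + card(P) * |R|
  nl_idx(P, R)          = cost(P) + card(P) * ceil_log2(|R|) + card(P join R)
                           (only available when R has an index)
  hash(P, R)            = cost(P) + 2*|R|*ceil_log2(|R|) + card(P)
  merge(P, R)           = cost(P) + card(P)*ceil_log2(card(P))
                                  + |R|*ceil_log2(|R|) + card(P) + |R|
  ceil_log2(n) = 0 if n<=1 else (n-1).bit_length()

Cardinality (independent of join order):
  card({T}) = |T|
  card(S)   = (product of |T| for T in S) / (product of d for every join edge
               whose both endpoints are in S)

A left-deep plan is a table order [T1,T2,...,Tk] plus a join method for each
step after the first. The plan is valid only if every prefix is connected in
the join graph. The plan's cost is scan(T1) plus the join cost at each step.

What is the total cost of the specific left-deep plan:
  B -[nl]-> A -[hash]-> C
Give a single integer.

7350

step 1: scan B: cost=150, card=150
step 2: join A via nl
    card(P join A) = 150*40/(75) = 80
    cost = 150 + 150*40 = 6150
step 3: join C via hash
    card(P join C) = 80*80/(16*10) = 40
    cost = 6150 + 2*80*7 + 80 = 7350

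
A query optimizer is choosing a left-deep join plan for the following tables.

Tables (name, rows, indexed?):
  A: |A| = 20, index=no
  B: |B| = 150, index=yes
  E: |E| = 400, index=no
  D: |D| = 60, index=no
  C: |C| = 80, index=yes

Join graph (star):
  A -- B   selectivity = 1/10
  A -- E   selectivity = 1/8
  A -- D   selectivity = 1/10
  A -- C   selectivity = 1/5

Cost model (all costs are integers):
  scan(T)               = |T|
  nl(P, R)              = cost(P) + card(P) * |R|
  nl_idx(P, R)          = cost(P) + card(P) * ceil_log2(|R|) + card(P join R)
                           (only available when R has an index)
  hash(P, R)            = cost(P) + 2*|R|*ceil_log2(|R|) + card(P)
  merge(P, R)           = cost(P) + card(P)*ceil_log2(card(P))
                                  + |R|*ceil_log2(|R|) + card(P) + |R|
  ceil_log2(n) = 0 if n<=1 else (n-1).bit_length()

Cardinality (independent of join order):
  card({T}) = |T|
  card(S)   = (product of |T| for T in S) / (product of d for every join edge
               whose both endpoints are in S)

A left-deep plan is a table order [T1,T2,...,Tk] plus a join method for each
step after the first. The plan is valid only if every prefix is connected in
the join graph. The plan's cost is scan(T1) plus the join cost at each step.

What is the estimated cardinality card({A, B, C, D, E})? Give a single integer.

Tables in S: A(20), B(150), C(80), D(60), E(400)
Edges inside S: A-B(d=10), A-E(d=8), A-D(d=10), A-C(d=5)
numerator = 20 * 150 * 80 * 60 * 400 = 5760000000
denominator = 10 * 8 * 10 * 5 = 4000
card(S) = 5760000000 / 4000 = 1440000

1440000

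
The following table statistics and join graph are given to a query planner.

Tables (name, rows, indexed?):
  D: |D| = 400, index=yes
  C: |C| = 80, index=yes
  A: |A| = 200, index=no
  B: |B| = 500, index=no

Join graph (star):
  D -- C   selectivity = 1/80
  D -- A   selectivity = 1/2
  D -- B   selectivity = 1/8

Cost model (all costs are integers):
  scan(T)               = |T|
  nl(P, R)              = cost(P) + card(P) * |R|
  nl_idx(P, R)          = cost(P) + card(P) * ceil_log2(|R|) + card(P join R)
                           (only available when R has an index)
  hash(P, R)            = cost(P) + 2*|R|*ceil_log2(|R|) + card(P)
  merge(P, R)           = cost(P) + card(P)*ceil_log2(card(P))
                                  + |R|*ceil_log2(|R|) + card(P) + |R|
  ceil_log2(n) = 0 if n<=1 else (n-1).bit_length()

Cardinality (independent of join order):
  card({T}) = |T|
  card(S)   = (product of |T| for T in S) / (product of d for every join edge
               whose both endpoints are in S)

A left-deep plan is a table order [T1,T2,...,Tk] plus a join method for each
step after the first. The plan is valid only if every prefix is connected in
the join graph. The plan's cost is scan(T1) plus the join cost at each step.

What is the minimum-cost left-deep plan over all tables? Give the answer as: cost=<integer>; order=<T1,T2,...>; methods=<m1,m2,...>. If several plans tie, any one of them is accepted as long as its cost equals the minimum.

cost=38400; order=C,D,B,A; methods=nl_idx,merge,hash

Selinger DP (subsets sized 1..n):
  {D}: scan cost=400, card=400
  {C}: scan cost=80, card=80
  {A}: scan cost=200, card=200
  {B}: scan cost=500, card=500
  {CD}: card=400; try (D,nl_idx)→1200, (C,hash)→1920, (C,nl_idx)→3600, (D,merge)→4720, (C,merge)→5040, (D,hash)→7360 …(+2); best=1200 via (D,nl_idx)
  {AD}: card=40000; try (A,hash)→4000, (D,merge)→6000, (A,merge)→6200, (D,hash)→7600, (D,nl_idx)→42000, (D,nl)→80200 …(+1); best=4000 via (A,hash)
  {BD}: card=25000; try (D,hash)→8200, (B,merge)→9400, (D,merge)→9500, (B,hash)→9800, (D,nl_idx)→30000, (B,nl)→200400 …(+1); best=8200 via (D,hash)
  {ACD}: card=40000; try (A,hash)→4800, (A,merge)→7000, (C,hash)→45120, (A,nl)→81200, (C,nl_idx)→324000, (C,merge)→684640 …(+1); best=4800 via (A,hash)
  {BCD}: card=25000; try (B,merge)→10200, (B,hash)→10600, (C,hash)→34320, (B,nl)→201200, (C,nl_idx)→208200, (C,merge)→408840 …(+1); best=10200 via (B,merge)
  {ABD}: card=2500000; try (A,hash)→36400, (B,hash)→53000, (A,merge)→410000, (B,merge)→689000, (A,nl)→5008200, (B,nl)→20004000; best=36400 via (A,hash)
  {ABCD}: card=2500000; try (A,hash)→38400, (B,hash)→53800, (A,merge)→412000, (B,merge)→689800, (C,hash)→2537520, (A,nl)→5010200 …(+4); best=38400 via (A,hash)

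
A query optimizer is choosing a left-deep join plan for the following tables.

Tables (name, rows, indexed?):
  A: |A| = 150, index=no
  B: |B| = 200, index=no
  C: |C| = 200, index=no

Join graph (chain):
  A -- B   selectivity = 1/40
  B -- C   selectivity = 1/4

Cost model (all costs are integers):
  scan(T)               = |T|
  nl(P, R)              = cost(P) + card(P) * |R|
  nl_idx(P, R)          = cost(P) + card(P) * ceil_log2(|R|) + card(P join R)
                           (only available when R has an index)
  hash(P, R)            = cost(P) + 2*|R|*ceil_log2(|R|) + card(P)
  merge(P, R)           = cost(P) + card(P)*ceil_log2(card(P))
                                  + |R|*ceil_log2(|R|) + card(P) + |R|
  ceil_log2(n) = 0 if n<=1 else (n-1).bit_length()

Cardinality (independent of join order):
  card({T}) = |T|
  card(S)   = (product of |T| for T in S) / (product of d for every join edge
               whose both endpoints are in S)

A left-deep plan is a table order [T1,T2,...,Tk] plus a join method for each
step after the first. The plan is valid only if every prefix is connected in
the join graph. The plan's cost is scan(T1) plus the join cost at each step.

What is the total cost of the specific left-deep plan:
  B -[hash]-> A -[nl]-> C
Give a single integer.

step 1: scan B: cost=200, card=200
step 2: join A via hash
    card(P join A) = 200*150/(40) = 750
    cost = 200 + 2*150*8 + 200 = 2800
step 3: join C via nl
    card(P join C) = 750*200/(4) = 37500
    cost = 2800 + 750*200 = 152800

152800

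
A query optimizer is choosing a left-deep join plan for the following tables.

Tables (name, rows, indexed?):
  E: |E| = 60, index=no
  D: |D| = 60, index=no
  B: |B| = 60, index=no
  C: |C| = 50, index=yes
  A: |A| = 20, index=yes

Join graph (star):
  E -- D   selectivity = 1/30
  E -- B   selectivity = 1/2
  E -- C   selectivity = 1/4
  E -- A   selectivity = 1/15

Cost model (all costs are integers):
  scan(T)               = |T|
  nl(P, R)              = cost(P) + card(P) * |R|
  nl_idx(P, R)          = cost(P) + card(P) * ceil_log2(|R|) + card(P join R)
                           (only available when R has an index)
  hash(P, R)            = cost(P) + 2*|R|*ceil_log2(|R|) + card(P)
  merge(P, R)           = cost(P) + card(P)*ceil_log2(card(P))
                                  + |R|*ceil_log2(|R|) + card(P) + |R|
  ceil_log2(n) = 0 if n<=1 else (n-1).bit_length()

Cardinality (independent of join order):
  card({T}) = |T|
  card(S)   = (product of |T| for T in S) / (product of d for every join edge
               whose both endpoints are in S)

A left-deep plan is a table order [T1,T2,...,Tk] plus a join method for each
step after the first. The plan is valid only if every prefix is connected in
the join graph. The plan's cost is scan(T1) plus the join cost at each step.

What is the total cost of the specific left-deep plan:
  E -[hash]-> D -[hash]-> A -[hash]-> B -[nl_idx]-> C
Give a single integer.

90840

step 1: scan E: cost=60, card=60
step 2: join D via hash
    card(P join D) = 60*60/(30) = 120
    cost = 60 + 2*60*6 + 60 = 840
step 3: join A via hash
    card(P join A) = 120*20/(15) = 160
    cost = 840 + 2*20*5 + 120 = 1160
step 4: join B via hash
    card(P join B) = 160*60/(2) = 4800
    cost = 1160 + 2*60*6 + 160 = 2040
step 5: join C via nl_idx
    card(P join C) = 4800*50/(4) = 60000
    cost = 2040 + 4800*6 + 60000 = 90840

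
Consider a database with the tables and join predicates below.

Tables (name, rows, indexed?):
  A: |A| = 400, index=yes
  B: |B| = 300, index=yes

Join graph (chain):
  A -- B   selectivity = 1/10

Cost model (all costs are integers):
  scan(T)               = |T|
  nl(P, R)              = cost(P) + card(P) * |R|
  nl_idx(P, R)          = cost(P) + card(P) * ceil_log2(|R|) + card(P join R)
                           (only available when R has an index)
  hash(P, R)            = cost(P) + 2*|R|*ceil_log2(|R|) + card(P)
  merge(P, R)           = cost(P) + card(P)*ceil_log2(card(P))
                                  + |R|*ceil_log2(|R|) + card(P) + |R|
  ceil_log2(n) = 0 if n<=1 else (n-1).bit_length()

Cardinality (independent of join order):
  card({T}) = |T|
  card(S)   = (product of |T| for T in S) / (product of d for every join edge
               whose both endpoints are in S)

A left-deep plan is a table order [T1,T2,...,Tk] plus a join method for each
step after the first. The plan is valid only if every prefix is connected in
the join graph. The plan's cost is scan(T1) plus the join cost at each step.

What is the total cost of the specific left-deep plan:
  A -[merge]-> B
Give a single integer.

step 1: scan A: cost=400, card=400
step 2: join B via merge
    card(P join B) = 400*300/(10) = 12000
    cost = 400 + 400*9 + 300*9 + 400 + 300 = 7400

7400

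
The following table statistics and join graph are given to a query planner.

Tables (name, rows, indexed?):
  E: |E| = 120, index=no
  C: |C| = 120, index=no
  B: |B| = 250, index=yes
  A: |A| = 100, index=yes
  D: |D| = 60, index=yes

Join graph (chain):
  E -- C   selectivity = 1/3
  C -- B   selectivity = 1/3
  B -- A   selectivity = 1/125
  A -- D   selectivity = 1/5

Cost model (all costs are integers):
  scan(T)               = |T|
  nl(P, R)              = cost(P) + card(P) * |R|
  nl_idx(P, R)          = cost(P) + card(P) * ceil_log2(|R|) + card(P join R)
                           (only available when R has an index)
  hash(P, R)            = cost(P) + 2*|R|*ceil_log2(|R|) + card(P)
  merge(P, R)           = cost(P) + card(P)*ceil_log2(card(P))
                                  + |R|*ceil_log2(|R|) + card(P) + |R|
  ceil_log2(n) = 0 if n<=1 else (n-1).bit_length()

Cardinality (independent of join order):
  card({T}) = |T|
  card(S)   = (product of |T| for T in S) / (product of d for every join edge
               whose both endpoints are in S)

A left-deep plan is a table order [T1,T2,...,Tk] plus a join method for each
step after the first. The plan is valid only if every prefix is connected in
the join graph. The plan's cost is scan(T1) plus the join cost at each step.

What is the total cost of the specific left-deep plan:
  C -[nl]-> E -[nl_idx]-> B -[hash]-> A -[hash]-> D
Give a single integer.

1175040

step 1: scan C: cost=120, card=120
step 2: join E via nl
    card(P join E) = 120*120/(3) = 4800
    cost = 120 + 120*120 = 14520
step 3: join B via nl_idx
    card(P join B) = 4800*250/(3) = 400000
    cost = 14520 + 4800*8 + 400000 = 452920
step 4: join A via hash
    card(P join A) = 400000*100/(125) = 320000
    cost = 452920 + 2*100*7 + 400000 = 854320
step 5: join D via hash
    card(P join D) = 320000*60/(5) = 3840000
    cost = 854320 + 2*60*6 + 320000 = 1175040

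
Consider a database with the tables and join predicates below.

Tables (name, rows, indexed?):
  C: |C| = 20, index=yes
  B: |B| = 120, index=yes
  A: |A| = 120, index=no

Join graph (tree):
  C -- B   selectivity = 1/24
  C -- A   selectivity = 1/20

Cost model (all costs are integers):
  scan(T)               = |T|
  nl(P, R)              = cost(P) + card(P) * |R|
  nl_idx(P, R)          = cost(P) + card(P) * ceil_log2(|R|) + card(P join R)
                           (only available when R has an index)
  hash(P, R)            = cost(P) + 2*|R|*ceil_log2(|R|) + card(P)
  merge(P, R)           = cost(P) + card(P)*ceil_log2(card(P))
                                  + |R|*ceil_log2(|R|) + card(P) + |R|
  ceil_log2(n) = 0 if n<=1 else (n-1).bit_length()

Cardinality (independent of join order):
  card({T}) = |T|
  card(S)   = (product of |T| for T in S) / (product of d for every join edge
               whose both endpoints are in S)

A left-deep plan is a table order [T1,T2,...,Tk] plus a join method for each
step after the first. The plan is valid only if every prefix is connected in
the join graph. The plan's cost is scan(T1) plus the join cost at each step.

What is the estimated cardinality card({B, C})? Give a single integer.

100

Tables in S: B(120), C(20)
Edges inside S: C-B(d=24)
numerator = 120 * 20 = 2400
denominator = 24 = 24
card(S) = 2400 / 24 = 100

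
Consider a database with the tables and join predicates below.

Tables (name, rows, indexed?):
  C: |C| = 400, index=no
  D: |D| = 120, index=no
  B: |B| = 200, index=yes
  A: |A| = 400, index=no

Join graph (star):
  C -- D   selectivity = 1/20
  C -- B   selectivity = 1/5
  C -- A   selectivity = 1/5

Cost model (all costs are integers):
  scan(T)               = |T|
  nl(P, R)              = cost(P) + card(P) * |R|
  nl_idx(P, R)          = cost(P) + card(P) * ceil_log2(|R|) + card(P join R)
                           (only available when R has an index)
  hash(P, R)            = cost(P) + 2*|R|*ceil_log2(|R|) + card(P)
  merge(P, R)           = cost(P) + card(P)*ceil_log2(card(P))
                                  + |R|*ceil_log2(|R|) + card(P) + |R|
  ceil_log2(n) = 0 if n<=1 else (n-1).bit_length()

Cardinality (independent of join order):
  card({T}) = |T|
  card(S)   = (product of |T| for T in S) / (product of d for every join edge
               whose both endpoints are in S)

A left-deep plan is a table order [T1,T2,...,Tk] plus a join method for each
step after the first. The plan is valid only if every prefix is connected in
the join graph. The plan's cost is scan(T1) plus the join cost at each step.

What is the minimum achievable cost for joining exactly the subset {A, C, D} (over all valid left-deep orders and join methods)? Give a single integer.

12080

Selinger DP over subsets of {A,C,D}:
  {C}: scan cost=400, card=400
  {D}: scan cost=120, card=120
  {A}: scan cost=400, card=400
  {CD}: card=2400; try (D,hash)→2480, (C,merge)→5080, (D,merge)→5360, (C,hash)→7440, (C,nl)→48120, (D,nl)→48400; best=2480 via (D,hash)
  {AC}: card=32000; try (C,hash)→8000, (A,hash)→8000, (C,merge)→8400, (A,merge)→8400, (C,nl)→160400, (A,nl)→160400; best=8000 via (C,hash)
  {ACD}: card=192000; try (A,hash)→12080, (A,merge)→37680, (D,hash)→41680, (D,merge)→520960, (A,nl)→962480, (D,nl)→3848000; best=12080 via (A,hash)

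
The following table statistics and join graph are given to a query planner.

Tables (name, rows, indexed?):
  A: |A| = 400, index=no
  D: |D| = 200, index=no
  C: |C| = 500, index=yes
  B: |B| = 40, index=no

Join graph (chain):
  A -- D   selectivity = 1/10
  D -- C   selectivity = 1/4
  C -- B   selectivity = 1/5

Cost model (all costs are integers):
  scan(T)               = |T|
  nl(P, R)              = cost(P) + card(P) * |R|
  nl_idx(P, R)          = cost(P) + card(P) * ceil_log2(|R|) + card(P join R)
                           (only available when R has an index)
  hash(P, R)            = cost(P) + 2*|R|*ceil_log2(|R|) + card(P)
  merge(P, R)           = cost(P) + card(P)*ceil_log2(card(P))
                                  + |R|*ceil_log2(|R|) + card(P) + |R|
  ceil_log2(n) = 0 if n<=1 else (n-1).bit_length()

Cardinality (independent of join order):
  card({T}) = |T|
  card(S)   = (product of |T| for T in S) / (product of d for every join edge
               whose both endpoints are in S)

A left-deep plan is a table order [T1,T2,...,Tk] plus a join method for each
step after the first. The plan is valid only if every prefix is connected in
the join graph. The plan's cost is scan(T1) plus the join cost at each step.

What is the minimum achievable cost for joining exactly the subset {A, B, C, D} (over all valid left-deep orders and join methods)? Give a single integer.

215880

Selinger DP over subsets of {A,B,C,D}:
  {A}: scan cost=400, card=400
  {D}: scan cost=200, card=200
  {C}: scan cost=500, card=500
  {B}: scan cost=40, card=40
  {AD}: card=8000; try (D,hash)→4000, (A,merge)→6000, (D,merge)→6200, (A,hash)→7600, (A,nl)→80200, (D,nl)→80400; best=4000 via (D,hash)
  {CD}: card=25000; try (D,hash)→4200, (C,merge)→7000, (D,merge)→7300, (C,hash)→9400, (C,nl_idx)→27000, (C,nl)→100200 …(+1); best=4200 via (D,hash)
  {BC}: card=4000; try (B,hash)→1480, (C,nl_idx)→4400, (C,merge)→5320, (B,merge)→5780, (C,hash)→9080, (C,nl)→20040 …(+1); best=1480 via (B,hash)
  {ACD}: card=1000000; try (C,hash)→21000, (A,hash)→36400, (C,merge)→121000, (A,merge)→408200, (C,nl_idx)→1076000, (C,nl)→4004000 …(+1); best=21000 via (C,hash)
  {BCD}: card=200000; try (D,hash)→8680, (B,hash)→29680, (D,merge)→55280, (B,merge)→404480, (D,nl)→801480, (B,nl)→1004200; best=8680 via (D,hash)
  {ABCD}: card=8000000; try (A,hash)→215880, (B,hash)→1021480, (A,merge)→3812680, (B,merge)→21021280, (B,nl)→40021000, (A,nl)→80008680; best=215880 via (A,hash)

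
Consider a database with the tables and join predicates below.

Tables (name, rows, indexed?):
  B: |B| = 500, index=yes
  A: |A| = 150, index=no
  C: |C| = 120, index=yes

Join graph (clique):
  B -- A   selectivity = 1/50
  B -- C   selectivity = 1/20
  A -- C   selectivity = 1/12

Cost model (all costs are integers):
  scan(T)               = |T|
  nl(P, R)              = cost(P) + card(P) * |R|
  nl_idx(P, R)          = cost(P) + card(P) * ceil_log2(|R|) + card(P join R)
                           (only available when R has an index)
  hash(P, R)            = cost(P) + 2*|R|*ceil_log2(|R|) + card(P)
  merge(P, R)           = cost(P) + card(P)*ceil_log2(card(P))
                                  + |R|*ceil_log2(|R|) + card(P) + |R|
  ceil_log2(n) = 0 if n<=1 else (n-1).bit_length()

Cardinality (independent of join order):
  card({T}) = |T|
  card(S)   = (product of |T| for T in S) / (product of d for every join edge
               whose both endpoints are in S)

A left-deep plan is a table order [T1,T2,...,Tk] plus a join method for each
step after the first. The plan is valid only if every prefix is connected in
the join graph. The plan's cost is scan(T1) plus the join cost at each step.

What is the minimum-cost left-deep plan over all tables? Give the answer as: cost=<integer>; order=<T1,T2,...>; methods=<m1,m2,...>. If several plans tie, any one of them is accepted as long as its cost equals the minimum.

Selinger DP (subsets sized 1..n):
  {B}: scan cost=500, card=500
  {A}: scan cost=150, card=150
  {C}: scan cost=120, card=120
  {AB}: card=1500; try (B,nl_idx)→3000, (A,hash)→3400, (B,merge)→6500, (A,merge)→6850, (B,hash)→9300, (B,nl)→75150 …(+1); best=3000 via (B,nl_idx)
  {BC}: card=3000; try (C,hash)→2680, (B,nl_idx)→4200, (B,merge)→6080, (C,merge)→6460, (C,nl_idx)→7000, (B,hash)→9240 …(+2); best=2680 via (C,hash)
  {AC}: card=1500; try (C,hash)→1980, (A,merge)→2430, (C,merge)→2460, (A,hash)→2640, (C,nl_idx)→2700, (A,nl)→18120 …(+1); best=1980 via (C,hash)
  {ABC}: card=750; try (C,hash)→6180, (A,hash)→8080, (B,hash)→12480, (C,nl_idx)→14250, (B,nl_idx)→16230, (C,merge)→21960 …(+5); best=6180 via (C,hash)

cost=6180; order=A,B,C; methods=nl_idx,hash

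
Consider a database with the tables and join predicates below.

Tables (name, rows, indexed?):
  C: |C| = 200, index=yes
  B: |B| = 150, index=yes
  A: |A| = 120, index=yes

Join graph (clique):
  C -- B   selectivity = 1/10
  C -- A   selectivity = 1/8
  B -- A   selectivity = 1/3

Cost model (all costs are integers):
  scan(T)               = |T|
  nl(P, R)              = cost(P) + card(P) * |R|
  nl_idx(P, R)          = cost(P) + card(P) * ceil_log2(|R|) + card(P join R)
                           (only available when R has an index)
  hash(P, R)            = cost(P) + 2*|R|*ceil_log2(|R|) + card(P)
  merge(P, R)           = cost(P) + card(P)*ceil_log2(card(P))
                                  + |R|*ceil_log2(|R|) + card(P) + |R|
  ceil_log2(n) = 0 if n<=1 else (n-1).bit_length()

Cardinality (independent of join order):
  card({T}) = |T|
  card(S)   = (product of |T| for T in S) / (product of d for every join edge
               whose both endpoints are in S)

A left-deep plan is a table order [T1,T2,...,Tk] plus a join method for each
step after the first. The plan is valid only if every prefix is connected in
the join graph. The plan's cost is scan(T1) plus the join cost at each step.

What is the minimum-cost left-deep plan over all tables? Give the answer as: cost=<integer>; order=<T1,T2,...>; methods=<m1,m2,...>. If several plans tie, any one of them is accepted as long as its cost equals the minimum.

cost=7480; order=C,A,B; methods=hash,hash

Selinger DP (subsets sized 1..n):
  {C}: scan cost=200, card=200
  {B}: scan cost=150, card=150
  {A}: scan cost=120, card=120
  {BC}: card=3000; try (B,hash)→2800, (C,merge)→3300, (B,merge)→3350, (C,hash)→3500, (C,nl_idx)→4350, (B,nl_idx)→4800 …(+2); best=2800 via (B,hash)
  {AC}: card=3000; try (A,hash)→2080, (C,merge)→2880, (A,merge)→2960, (C,hash)→3440, (C,nl_idx)→4080, (A,nl_idx)→4600 …(+2); best=2080 via (A,hash)
  {AB}: card=6000; try (A,hash)→1980, (B,merge)→2430, (A,merge)→2460, (B,hash)→2640, (B,nl_idx)→7080, (A,nl_idx)→7200 …(+2); best=1980 via (A,hash)
  {ABC}: card=15000; try (B,hash)→7480, (A,hash)→7480, (C,hash)→11180, (A,nl_idx)→38800, (B,nl_idx)→41080, (B,merge)→42430 …(+6); best=7480 via (B,hash)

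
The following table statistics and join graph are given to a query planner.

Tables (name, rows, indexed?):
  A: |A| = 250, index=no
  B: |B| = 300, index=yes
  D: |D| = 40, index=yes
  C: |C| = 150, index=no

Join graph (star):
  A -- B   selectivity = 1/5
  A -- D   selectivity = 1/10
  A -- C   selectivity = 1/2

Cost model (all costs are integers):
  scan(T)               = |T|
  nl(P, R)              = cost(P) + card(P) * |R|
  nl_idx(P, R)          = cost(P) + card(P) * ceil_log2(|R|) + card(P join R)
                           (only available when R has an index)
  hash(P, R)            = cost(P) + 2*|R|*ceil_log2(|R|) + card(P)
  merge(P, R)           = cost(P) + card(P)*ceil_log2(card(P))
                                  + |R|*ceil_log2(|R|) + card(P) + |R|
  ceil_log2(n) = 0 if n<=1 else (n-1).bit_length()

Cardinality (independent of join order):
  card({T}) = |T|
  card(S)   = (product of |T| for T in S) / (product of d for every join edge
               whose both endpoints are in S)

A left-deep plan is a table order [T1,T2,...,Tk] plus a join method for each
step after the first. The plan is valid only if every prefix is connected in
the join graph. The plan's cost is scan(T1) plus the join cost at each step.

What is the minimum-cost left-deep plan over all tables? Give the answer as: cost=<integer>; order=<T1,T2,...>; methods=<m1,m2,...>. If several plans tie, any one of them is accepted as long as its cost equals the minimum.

Selinger DP (subsets sized 1..n):
  {A}: scan cost=250, card=250
  {B}: scan cost=300, card=300
  {D}: scan cost=40, card=40
  {C}: scan cost=150, card=150
  {AB}: card=15000; try (A,hash)→4600, (B,merge)→5500, (A,merge)→5550, (B,hash)→5900, (B,nl_idx)→17500, (B,nl)→75250 …(+1); best=4600 via (A,hash)
  {AD}: card=1000; try (D,hash)→980, (A,merge)→2570, (D,nl_idx)→2750, (D,merge)→2780, (A,hash)→4080, (A,nl)→10040 …(+1); best=980 via (D,hash)
  {AC}: card=18750; try (C,hash)→2900, (A,merge)→3750, (C,merge)→3850, (A,hash)→4300, (A,nl)→37650, (C,nl)→37750; best=2900 via (C,hash)
  {ABD}: card=60000; try (B,hash)→7380, (B,merge)→14980, (D,hash)→20080, (B,nl_idx)→69980, (D,nl_idx)→154600, (D,merge)→229880 …(+2); best=7380 via (B,hash)
  {ABC}: card=1125000; try (C,hash)→22000, (B,hash)→27050, (C,merge)→230950, (B,merge)→305900, (B,nl_idx)→1296650, (C,nl)→2254600 …(+1); best=22000 via (C,hash)
  {ACD}: card=75000; try (C,hash)→4380, (C,merge)→13330, (D,hash)→22130, (C,nl)→150980, (D,nl_idx)→190400, (D,merge)→303180 …(+1); best=4380 via (C,hash)
  {ABCD}: card=4500000; try (C,hash)→69780, (B,hash)→84780, (C,merge)→1028730, (D,hash)→1147480, (B,merge)→1357380, (B,nl_idx)→5179380 …(+5); best=69780 via (C,hash)

cost=69780; order=A,D,B,C; methods=hash,hash,hash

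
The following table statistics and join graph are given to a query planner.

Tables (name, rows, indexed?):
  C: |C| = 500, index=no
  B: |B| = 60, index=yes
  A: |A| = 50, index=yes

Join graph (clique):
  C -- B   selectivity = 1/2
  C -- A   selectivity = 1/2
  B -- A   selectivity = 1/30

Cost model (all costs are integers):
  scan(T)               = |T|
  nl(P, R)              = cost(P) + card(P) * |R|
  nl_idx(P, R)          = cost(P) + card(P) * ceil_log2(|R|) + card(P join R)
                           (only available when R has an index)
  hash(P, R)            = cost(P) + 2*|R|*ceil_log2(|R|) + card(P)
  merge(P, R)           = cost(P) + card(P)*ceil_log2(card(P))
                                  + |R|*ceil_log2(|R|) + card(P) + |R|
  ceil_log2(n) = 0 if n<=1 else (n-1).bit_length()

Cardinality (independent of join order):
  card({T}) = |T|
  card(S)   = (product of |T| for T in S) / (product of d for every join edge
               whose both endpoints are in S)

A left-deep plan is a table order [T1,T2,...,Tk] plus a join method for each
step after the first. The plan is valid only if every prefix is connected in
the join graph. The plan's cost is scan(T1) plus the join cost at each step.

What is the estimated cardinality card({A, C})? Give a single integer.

Tables in S: A(50), C(500)
Edges inside S: C-A(d=2)
numerator = 50 * 500 = 25000
denominator = 2 = 2
card(S) = 25000 / 2 = 12500

12500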